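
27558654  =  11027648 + 16531006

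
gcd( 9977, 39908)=9977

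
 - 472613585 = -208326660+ - 264286925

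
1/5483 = 1/5483 = 0.00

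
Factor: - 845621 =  - 7^1*107^1 * 1129^1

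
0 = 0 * 26425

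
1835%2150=1835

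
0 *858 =0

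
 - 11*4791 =-52701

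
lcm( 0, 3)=0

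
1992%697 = 598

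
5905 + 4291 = 10196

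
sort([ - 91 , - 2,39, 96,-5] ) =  [ - 91, -5, - 2, 39, 96 ]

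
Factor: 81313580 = 2^2*5^1*107^1*37997^1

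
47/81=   47/81 = 0.58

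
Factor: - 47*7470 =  - 2^1*3^2*5^1*47^1*83^1 = - 351090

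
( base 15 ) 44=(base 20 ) 34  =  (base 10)64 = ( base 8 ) 100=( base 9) 71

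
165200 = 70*2360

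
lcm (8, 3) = 24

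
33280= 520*64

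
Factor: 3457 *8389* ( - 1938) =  - 2^1*3^1 * 17^1 * 19^1*3457^1 * 8389^1 = - 56203498074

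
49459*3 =148377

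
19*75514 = 1434766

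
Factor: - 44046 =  - 2^1 * 3^2*2447^1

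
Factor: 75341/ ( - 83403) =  - 3^( - 3) * 7^1 *47^1*229^1* 3089^( - 1 )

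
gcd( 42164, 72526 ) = 2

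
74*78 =5772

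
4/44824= 1/11206= 0.00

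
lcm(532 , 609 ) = 46284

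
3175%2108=1067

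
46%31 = 15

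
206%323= 206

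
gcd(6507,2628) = 9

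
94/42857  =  94/42857 = 0.00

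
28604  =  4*7151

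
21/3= 7 = 7.00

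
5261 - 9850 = -4589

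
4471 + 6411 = 10882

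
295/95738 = 295/95738 = 0.00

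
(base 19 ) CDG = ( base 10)4595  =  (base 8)10763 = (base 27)685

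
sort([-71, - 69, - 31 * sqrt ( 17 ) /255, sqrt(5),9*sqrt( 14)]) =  [ - 71,  -  69, - 31*sqrt ( 17)/255, sqrt( 5), 9*  sqrt(14 )]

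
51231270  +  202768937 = 254000207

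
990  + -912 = 78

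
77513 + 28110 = 105623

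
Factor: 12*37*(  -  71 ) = - 31524 = - 2^2*3^1 * 37^1*71^1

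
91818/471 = 194 + 148/157= 194.94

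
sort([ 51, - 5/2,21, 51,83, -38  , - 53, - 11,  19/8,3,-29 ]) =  [ - 53, - 38, - 29 , - 11, - 5/2,19/8, 3,21,51,51, 83]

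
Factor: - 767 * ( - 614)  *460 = 2^3*5^1*13^1*23^1*59^1*307^1= 216631480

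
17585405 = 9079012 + 8506393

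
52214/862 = 26107/431 = 60.57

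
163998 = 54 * 3037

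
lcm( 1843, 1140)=110580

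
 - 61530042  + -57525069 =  - 119055111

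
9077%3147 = 2783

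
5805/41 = 141 + 24/41 = 141.59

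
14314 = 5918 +8396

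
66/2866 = 33/1433 = 0.02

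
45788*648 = 29670624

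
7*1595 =11165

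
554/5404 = 277/2702 = 0.10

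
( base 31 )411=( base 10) 3876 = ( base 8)7444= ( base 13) 19c2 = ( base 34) 3c0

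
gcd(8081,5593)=1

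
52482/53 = 990 + 12/53 = 990.23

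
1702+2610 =4312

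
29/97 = 29/97 = 0.30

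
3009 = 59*51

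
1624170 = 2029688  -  405518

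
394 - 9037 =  - 8643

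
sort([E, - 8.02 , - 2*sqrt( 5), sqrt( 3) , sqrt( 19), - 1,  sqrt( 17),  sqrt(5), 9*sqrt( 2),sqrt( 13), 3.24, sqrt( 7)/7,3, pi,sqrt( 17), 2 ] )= [ - 8.02,  -  2*sqrt( 5) , - 1,sqrt(7)/7,sqrt( 3), 2,sqrt( 5), E,  3,pi, 3.24,sqrt ( 13),sqrt( 17 ), sqrt(17), sqrt(19) , 9*sqrt(2)] 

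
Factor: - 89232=-2^4 * 3^1 * 11^1*13^2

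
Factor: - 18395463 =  - 3^1*6131821^1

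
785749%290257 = 205235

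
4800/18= 266 + 2/3  =  266.67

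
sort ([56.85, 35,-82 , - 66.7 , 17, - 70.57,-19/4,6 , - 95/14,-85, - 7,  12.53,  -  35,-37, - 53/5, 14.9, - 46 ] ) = [  -  85, - 82, -70.57,-66.7, - 46,- 37, -35, - 53/5 ,  -  7 , - 95/14,  -  19/4, 6, 12.53, 14.9,  17, 35, 56.85]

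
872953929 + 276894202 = 1149848131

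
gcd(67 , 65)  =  1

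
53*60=3180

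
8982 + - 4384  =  4598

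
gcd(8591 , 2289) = 1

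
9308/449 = 20 + 328/449 = 20.73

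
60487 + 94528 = 155015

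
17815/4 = 17815/4 = 4453.75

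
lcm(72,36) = 72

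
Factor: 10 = 2^1*5^1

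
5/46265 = 1/9253 =0.00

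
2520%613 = 68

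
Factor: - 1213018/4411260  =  -2^(  -  1 ) * 3^ ( - 4)*5^( - 1 ) * 7^( - 1 )* 17^1 * 389^(-1)*35677^1 = - 606509/2205630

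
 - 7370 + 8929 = 1559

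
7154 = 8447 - 1293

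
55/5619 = 55/5619 = 0.01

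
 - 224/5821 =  - 1 + 5597/5821 = - 0.04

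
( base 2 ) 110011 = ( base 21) 29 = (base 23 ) 25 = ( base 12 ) 43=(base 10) 51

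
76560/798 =12760/133=95.94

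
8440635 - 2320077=6120558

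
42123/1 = 42123 = 42123.00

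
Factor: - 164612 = -2^2 * 7^1*5879^1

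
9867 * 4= 39468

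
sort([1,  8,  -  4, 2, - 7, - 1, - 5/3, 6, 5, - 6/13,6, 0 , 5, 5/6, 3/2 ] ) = [  -  7, - 4, - 5/3, -1, - 6/13, 0, 5/6 , 1,3/2, 2,5, 5, 6, 6, 8 ]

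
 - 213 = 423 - 636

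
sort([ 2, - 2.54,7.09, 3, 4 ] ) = [-2.54,2, 3,4,7.09 ] 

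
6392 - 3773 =2619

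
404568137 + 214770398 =619338535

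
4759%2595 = 2164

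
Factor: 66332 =2^2*7^1*23^1*103^1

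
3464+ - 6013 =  - 2549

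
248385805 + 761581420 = 1009967225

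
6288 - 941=5347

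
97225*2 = 194450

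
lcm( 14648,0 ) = 0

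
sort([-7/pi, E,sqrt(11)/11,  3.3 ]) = [ - 7/pi,sqrt( 11 ) /11, E,3.3]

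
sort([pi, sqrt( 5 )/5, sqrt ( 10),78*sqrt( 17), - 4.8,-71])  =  [-71, - 4.8,sqrt( 5) /5,pi, sqrt (10 ),78*sqrt( 17 )] 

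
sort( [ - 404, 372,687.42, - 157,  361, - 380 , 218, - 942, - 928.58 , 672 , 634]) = [ - 942,- 928.58, - 404, - 380, - 157,218,361,  372, 634,672 , 687.42 ] 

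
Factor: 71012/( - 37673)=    - 2^2 *41^1 * 101^ ( -1 )*373^( - 1 )  *  433^1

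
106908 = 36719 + 70189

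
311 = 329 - 18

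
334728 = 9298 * 36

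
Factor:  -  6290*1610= - 10126900 = - 2^2*5^2*7^1*  17^1*23^1*37^1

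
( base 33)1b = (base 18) 28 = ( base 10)44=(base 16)2c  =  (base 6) 112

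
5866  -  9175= - 3309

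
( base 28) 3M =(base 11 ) 97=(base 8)152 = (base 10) 106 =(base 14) 78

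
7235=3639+3596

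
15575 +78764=94339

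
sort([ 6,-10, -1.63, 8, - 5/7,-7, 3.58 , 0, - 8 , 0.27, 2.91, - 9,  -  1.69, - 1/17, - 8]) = [- 10, - 9, - 8, - 8, - 7, - 1.69, - 1.63, - 5/7, - 1/17 , 0, 0.27, 2.91, 3.58,  6, 8 ]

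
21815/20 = 4363/4 = 1090.75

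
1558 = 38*41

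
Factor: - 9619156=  - 2^2*2404789^1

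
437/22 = 19 + 19/22 = 19.86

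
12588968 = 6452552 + 6136416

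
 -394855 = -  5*78971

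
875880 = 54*16220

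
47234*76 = 3589784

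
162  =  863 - 701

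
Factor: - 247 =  -13^1*19^1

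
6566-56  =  6510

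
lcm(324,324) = 324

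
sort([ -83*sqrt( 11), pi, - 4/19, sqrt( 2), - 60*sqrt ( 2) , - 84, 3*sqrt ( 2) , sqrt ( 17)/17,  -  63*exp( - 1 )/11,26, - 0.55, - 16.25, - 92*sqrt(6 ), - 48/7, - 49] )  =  [ - 83*sqrt( 11), - 92*sqrt(6), - 60*sqrt(2), - 84, - 49, - 16.25 , - 48/7, - 63*exp ( - 1)/11, - 0.55, - 4/19 , sqrt( 17) /17,sqrt( 2), pi,3*sqrt ( 2 ),26]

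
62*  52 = 3224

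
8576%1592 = 616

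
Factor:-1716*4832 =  -2^7*3^1 * 11^1*13^1*151^1 = - 8291712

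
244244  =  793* 308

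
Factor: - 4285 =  - 5^1 * 857^1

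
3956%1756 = 444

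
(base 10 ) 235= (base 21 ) b4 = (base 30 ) 7P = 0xeb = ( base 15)10a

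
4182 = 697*6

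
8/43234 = 4/21617 = 0.00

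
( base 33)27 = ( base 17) 45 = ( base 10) 73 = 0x49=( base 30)2D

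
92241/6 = 30747/2 = 15373.50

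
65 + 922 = 987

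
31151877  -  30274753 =877124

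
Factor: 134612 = 2^2*73^1*461^1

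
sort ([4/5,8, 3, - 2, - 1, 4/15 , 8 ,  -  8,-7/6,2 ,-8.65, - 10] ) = [ -10, - 8.65, - 8 , - 2, - 7/6, - 1, 4/15, 4/5,2,3,8,8]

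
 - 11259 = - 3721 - 7538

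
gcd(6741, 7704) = 963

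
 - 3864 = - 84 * 46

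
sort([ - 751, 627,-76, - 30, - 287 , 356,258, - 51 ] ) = [ - 751, - 287 , - 76,- 51, -30, 258, 356,  627 ] 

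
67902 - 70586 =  - 2684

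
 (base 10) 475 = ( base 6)2111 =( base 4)13123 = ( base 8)733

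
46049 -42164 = 3885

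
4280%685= 170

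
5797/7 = 828 + 1/7 = 828.14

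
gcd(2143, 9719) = 1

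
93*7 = 651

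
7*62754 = 439278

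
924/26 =462/13 = 35.54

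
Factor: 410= 2^1*5^1*41^1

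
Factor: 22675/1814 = 2^(-1)*5^2 = 25/2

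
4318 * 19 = 82042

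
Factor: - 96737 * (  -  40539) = 3921621243 = 3^1 * 13513^1*96737^1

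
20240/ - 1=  - 20240/1 = - 20240.00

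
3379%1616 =147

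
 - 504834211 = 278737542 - 783571753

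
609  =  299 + 310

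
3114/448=1557/224 = 6.95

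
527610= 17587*30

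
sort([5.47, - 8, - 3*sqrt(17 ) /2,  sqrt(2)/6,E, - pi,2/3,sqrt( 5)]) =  [ - 8,-3*sqrt ( 17)/2, - pi, sqrt (2) /6, 2/3,sqrt( 5),E,5.47]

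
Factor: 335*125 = 41875 = 5^4*67^1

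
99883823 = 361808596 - 261924773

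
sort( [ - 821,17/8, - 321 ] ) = [ - 821, - 321,17/8]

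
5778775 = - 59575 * ( - 97)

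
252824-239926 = 12898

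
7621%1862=173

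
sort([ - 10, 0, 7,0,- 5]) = [ - 10, - 5,0, 0, 7] 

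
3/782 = 3/782 = 0.00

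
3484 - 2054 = 1430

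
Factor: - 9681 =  - 3^1*7^1*461^1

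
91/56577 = 91/56577 = 0.00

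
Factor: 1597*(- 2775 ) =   -  4431675 = -3^1*5^2*37^1*  1597^1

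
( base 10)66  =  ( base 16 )42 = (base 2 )1000010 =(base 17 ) 3F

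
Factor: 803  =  11^1*73^1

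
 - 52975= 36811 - 89786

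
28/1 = 28 = 28.00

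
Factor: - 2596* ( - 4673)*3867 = 2^2 * 3^1*11^1*59^1*1289^1*4673^1=46910994636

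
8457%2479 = 1020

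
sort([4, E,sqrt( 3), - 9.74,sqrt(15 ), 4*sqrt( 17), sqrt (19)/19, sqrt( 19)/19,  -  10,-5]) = [-10, - 9.74, - 5 , sqrt (19)/19,  sqrt( 19)/19, sqrt( 3 ) , E, sqrt( 15), 4,4*sqrt( 17) ] 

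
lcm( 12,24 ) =24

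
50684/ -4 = -12671 + 0/1 = - 12671.00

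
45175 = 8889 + 36286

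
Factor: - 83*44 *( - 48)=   175296 = 2^6  *3^1*11^1*83^1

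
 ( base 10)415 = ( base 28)en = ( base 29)e9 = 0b110011111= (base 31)dc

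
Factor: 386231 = 79^1 * 4889^1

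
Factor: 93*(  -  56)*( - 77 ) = 401016 = 2^3 * 3^1*7^2*11^1 * 31^1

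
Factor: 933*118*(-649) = -2^1*3^1 * 11^1*59^2*311^1 = - 71451006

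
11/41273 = 11/41273 = 0.00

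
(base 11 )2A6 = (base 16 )166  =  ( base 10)358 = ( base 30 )bs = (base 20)HI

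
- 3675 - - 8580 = 4905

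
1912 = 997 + 915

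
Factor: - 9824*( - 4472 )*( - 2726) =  - 119761161728 = - 2^9*13^1*29^1*43^1*47^1*307^1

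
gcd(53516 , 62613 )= 1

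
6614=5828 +786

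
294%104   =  86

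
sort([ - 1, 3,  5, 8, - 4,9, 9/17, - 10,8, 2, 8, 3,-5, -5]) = [  -  10, - 5, - 5,- 4, - 1, 9/17,  2, 3,  3,  5, 8,8 , 8,  9] 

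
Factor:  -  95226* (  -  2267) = 215877342 = 2^1*3^1*  59^1*269^1 * 2267^1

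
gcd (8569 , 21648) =451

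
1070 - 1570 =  - 500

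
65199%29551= 6097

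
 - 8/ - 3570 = 4/1785 = 0.00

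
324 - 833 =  - 509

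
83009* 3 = 249027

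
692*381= 263652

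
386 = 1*386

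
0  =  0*354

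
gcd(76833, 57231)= 9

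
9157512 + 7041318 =16198830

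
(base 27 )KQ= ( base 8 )1066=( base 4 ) 20312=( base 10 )566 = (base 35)g6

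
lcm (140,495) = 13860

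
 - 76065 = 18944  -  95009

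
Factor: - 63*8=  - 2^3*3^2 *7^1 = -504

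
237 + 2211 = 2448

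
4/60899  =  4/60899  =  0.00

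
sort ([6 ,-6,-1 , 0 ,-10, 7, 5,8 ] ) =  [ - 10, - 6,-1, 0,5 , 6, 7, 8 ] 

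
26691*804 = 21459564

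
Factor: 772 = 2^2 * 193^1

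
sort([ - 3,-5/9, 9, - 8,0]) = [ - 8, - 3, - 5/9, 0, 9] 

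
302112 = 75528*4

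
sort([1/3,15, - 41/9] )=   [ - 41/9,1/3,15] 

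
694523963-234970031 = 459553932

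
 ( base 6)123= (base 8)63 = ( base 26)1P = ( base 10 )51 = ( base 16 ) 33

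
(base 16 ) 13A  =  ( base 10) 314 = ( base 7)626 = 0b100111010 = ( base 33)9h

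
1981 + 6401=8382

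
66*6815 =449790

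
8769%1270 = 1149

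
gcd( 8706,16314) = 6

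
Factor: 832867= 7^1*43^1* 2767^1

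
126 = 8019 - 7893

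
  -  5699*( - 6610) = 37670390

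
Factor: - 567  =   - 3^4*7^1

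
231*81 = 18711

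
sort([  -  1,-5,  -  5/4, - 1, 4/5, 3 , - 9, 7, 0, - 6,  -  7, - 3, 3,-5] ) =[ - 9, - 7, - 6 , - 5, - 5, - 3,  -  5/4, -1,-1,0, 4/5,3, 3,  7 ]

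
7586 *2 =15172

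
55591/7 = 7941 + 4/7 = 7941.57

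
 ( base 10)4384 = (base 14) 1852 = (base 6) 32144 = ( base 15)1474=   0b1000100100000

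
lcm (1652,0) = 0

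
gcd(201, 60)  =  3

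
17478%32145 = 17478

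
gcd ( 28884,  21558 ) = 6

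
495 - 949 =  - 454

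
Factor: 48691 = 23^1 * 29^1*73^1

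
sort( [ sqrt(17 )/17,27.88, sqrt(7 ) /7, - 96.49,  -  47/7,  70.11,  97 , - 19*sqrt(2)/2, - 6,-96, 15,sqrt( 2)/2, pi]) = [ - 96.49, - 96, - 19*sqrt( 2)/2,  -  47/7, - 6, sqrt( 17 ) /17, sqrt(7)/7,sqrt (2)/2, pi , 15,27.88, 70.11,97]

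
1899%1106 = 793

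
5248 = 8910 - 3662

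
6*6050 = 36300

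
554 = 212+342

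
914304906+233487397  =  1147792303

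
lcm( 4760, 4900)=166600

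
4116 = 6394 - 2278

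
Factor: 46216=2^3* 53^1*109^1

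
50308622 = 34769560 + 15539062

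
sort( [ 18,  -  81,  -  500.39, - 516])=[ -516,-500.39, - 81, 18 ]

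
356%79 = 40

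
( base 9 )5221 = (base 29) 4FR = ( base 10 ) 3826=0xEF2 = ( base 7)14104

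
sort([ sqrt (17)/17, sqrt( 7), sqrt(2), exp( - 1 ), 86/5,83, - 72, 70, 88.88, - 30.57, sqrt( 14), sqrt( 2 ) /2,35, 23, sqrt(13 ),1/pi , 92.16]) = [ - 72, - 30.57,sqrt(17)/17 , 1/pi, exp( - 1), sqrt( 2 ) /2, sqrt(2 ), sqrt( 7), sqrt(13), sqrt(14 ), 86/5,  23 , 35, 70, 83, 88.88,  92.16 ]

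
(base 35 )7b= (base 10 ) 256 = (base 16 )100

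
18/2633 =18/2633 =0.01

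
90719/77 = 1178+13/77 = 1178.17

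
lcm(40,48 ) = 240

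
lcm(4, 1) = 4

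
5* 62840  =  314200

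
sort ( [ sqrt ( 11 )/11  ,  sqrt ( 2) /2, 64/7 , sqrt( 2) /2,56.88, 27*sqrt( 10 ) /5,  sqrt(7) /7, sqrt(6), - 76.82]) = [  -  76.82, sqrt ( 11) /11, sqrt( 7) /7,sqrt( 2) /2, sqrt( 2)/2, sqrt (6), 64/7, 27*sqrt( 10) /5, 56.88]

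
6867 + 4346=11213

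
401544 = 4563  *88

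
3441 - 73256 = -69815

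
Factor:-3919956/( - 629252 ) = 979989/157313 = 3^1*13^(  -  1)*12101^(  -  1)*326663^1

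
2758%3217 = 2758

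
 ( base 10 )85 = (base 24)3D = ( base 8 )125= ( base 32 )2L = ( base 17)50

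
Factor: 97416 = 2^3 *3^3*11^1 *41^1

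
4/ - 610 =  - 2/305 = -  0.01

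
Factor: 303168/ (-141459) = -101056/47153 = - 2^6*61^ ( - 1)*773^( - 1 )*1579^1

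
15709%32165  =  15709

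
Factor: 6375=3^1*5^3*17^1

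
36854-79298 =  - 42444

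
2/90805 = 2/90805 = 0.00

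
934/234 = 467/117 = 3.99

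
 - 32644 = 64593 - 97237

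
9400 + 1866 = 11266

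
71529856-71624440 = - 94584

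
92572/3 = 92572/3 = 30857.33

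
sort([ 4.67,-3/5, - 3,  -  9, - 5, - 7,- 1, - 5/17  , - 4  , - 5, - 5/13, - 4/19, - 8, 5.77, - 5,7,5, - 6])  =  [-9,-8, - 7, - 6, - 5, - 5, - 5, - 4, - 3, - 1, - 3/5, - 5/13, - 5/17, - 4/19, 4.67 , 5, 5.77,  7]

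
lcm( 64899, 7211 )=64899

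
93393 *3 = 280179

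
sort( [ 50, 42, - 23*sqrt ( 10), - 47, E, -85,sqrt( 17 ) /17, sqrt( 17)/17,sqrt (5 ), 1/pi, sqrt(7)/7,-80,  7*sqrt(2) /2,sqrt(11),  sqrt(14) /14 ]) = [ - 85 , - 80, -23*sqrt( 10 ),  -  47, sqrt ( 17) /17, sqrt( 17 ) /17,sqrt( 14 ) /14, 1/pi, sqrt( 7 )/7,sqrt ( 5 ), E, sqrt(11 ),7*sqrt( 2 )/2, 42,  50 ]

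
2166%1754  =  412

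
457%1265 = 457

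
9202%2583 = 1453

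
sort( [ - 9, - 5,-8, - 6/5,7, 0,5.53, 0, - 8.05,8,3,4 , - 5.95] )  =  [ - 9, - 8.05, - 8, - 5.95, - 5, - 6/5, 0, 0,  3,4,5.53, 7, 8 ]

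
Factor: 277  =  277^1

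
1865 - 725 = 1140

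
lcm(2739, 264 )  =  21912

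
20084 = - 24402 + 44486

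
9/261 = 1/29= 0.03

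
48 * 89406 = 4291488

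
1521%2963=1521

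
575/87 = 6+53/87 = 6.61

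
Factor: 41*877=35957 = 41^1*877^1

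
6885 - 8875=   -  1990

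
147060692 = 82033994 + 65026698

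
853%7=6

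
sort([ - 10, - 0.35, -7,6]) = [ - 10, - 7, - 0.35, 6]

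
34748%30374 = 4374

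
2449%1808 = 641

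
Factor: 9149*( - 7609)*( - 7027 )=7^2*1087^1*1307^1 * 7027^1 = 489182785007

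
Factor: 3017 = 7^1*431^1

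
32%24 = 8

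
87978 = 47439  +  40539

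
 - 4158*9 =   -  37422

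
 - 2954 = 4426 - 7380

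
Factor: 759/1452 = 2^(- 2)*11^ ( - 1)*23^1 = 23/44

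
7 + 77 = 84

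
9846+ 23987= 33833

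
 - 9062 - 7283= -16345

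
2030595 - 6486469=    - 4455874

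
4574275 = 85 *53815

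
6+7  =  13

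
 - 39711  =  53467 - 93178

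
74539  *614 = 45766946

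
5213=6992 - 1779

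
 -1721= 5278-6999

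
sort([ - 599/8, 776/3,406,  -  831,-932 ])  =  [ - 932,-831, - 599/8, 776/3,406]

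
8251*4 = 33004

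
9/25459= 9/25459= 0.00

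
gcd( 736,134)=2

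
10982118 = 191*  57498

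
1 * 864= 864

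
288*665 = 191520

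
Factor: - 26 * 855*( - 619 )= 13760370 = 2^1*3^2* 5^1*13^1*19^1*619^1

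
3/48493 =3/48493 = 0.00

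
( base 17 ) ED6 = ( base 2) 1000010110001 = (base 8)10261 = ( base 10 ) 4273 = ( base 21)9EA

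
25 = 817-792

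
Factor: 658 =2^1*7^1*47^1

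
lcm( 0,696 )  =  0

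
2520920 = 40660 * 62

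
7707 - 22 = 7685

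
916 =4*229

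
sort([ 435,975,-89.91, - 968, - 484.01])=[ - 968,  -  484.01, - 89.91,435,975]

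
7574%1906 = 1856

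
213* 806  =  171678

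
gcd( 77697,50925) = 291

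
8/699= 8/699  =  0.01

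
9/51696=1/5744= 0.00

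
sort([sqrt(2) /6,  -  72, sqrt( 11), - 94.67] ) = [ - 94.67, - 72, sqrt(2) /6,sqrt(  11) ] 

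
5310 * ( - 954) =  - 5065740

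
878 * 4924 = 4323272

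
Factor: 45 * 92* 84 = 347760  =  2^4*3^3 *5^1*7^1 * 23^1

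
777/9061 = 777/9061 = 0.09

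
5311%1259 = 275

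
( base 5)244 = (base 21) 3B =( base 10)74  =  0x4a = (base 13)59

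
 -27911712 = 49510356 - 77422068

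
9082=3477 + 5605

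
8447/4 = 8447/4 = 2111.75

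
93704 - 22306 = 71398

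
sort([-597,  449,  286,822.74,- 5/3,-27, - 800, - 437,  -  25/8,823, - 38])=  [ - 800, - 597, - 437, - 38,-27, - 25/8, - 5/3,286 , 449,822.74, 823]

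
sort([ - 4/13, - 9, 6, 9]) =[ - 9, -4/13, 6,9]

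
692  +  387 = 1079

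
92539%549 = 307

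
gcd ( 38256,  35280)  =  48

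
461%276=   185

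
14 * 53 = 742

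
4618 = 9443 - 4825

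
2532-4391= -1859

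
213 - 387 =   -  174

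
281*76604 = 21525724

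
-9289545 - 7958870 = - 17248415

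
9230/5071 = 9230/5071 =1.82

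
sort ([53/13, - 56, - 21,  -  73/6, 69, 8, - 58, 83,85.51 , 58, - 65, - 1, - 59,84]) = [ - 65,-59, - 58,-56, - 21, - 73/6,-1,53/13,  8,58,69,83,84,85.51]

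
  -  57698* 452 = -26079496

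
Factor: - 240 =-2^4*3^1*5^1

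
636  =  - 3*( - 212 ) 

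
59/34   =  59/34 = 1.74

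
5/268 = 5/268 = 0.02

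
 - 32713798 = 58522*(- 559 ) 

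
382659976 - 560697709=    - 178037733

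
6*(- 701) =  - 4206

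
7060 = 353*20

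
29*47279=1371091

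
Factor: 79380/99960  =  2^( - 1 ) * 3^3*17^(-1 ) = 27/34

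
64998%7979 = 1166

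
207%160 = 47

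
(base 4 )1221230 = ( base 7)25502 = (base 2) 1101001101100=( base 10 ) 6764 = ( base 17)166F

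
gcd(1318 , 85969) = 1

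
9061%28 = 17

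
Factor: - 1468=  - 2^2*367^1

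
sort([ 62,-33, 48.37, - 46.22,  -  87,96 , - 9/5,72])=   [-87,-46.22,-33, - 9/5,48.37,62, 72, 96]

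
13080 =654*20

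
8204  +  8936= 17140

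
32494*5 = 162470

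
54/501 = 18/167 = 0.11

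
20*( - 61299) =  - 1225980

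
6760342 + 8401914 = 15162256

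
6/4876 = 3/2438 = 0.00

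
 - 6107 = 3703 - 9810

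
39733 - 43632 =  - 3899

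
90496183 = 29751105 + 60745078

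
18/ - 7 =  - 3 + 3/7 = -2.57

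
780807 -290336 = 490471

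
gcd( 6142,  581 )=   83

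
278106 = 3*92702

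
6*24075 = 144450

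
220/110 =2= 2.00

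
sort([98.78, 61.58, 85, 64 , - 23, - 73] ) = [ - 73, - 23, 61.58, 64, 85, 98.78]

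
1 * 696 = 696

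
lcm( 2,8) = 8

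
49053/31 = 49053/31 = 1582.35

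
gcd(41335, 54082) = 7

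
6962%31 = 18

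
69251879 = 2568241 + 66683638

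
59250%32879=26371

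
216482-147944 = 68538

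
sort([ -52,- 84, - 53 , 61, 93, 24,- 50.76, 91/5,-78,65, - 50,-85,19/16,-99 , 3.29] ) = [ - 99,-85,-84, - 78, - 53, - 52, - 50.76,-50, 19/16,3.29, 91/5,24,61, 65, 93 ]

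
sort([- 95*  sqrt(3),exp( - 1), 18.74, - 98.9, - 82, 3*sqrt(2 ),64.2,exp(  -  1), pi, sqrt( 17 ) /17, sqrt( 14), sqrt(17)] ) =[ - 95*sqrt( 3 ), - 98.9, - 82,sqrt(17) /17,exp( - 1),exp( - 1 ),pi,  sqrt(14),sqrt(17),3*sqrt (2 ),18.74,64.2 ]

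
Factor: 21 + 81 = 102 = 2^1 * 3^1*17^1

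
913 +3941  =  4854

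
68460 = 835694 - 767234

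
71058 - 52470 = 18588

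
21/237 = 7/79 = 0.09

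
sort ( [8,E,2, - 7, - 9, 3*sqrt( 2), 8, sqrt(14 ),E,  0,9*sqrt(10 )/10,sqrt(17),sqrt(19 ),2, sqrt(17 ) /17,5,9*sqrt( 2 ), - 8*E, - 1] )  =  [ - 8*E, - 9, - 7, - 1,0 , sqrt(17)/17, 2,  2,E,E,9 * sqrt (10) /10,sqrt( 14),sqrt(17), 3*sqrt( 2 ),  sqrt( 19) , 5,8, 8,9 * sqrt( 2)] 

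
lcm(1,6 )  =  6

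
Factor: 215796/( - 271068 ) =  - 367/461 = - 367^1* 461^( - 1)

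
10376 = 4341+6035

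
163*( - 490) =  - 79870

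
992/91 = 10 + 82/91 =10.90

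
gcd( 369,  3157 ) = 41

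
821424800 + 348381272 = 1169806072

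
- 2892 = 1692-4584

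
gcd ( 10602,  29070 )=342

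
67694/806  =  33847/403= 83.99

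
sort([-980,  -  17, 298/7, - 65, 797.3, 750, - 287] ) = [ - 980,-287, - 65, - 17, 298/7, 750,797.3 ] 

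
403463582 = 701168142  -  297704560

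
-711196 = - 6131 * 116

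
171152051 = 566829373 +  - 395677322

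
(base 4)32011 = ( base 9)1211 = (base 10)901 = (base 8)1605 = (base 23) 1G4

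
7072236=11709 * 604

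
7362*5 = 36810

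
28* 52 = 1456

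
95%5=0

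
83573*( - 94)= - 7855862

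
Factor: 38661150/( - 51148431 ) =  - 12887050/17049477 = -2^1 * 3^( - 1)*5^2*11^1*29^( - 1)*23431^1*195971^( -1 ) 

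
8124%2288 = 1260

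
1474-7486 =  - 6012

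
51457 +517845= 569302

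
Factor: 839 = 839^1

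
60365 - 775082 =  - 714717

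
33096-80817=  - 47721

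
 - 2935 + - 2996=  - 5931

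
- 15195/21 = -5065/7 = - 723.57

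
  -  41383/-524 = 78 + 511/524 = 78.98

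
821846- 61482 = 760364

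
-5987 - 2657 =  - 8644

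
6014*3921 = 23580894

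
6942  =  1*6942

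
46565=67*695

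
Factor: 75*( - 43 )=-3^1*5^2*43^1= - 3225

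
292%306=292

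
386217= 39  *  9903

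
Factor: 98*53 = 2^1*7^2 * 53^1 = 5194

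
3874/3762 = 1937/1881 = 1.03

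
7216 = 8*902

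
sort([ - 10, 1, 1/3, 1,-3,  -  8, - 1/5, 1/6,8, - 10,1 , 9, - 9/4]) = [ - 10, - 10, - 8,-3, - 9/4, - 1/5,1/6,1/3,  1, 1,1, 8, 9]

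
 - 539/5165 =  - 1 + 4626/5165 = - 0.10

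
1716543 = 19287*89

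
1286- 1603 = -317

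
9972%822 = 108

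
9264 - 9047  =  217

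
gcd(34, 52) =2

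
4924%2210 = 504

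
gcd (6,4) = 2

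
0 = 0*65949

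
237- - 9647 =9884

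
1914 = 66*29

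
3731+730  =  4461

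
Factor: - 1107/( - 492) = 9/4 = 2^(  -  2 )*3^2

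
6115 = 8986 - 2871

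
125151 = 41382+83769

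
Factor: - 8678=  - 2^1*4339^1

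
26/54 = 13/27 = 0.48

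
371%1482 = 371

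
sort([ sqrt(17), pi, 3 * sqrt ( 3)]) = [ pi, sqrt( 17), 3*sqrt (3) ] 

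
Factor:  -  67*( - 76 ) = 5092 = 2^2*19^1*67^1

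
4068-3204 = 864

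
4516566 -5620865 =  - 1104299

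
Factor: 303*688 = 208464 = 2^4*3^1* 43^1*101^1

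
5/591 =5/591 = 0.01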